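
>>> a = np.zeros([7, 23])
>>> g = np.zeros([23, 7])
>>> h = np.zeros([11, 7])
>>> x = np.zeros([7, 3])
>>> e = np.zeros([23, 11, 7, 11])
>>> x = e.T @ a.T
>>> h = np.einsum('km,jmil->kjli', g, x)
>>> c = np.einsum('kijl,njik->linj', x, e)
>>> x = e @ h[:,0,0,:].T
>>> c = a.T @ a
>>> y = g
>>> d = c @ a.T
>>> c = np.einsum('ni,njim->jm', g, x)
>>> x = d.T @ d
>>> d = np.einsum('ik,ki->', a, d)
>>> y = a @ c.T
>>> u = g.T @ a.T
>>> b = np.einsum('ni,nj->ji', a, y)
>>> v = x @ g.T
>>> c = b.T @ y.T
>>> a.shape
(7, 23)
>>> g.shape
(23, 7)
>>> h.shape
(23, 11, 7, 11)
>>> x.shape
(7, 7)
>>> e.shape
(23, 11, 7, 11)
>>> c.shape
(23, 7)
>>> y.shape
(7, 11)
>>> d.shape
()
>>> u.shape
(7, 7)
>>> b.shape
(11, 23)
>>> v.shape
(7, 23)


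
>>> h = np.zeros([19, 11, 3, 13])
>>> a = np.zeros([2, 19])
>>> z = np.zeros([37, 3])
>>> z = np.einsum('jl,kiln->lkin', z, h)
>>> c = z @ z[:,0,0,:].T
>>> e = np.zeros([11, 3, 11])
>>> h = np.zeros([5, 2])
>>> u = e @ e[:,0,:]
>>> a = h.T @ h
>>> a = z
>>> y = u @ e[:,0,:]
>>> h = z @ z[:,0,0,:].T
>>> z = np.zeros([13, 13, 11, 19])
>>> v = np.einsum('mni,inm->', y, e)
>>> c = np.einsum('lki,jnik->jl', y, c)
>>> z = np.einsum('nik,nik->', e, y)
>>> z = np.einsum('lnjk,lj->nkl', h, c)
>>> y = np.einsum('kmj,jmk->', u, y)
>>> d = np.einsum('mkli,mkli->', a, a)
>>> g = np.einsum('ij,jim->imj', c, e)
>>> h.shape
(3, 19, 11, 3)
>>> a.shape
(3, 19, 11, 13)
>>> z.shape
(19, 3, 3)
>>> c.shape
(3, 11)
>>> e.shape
(11, 3, 11)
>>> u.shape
(11, 3, 11)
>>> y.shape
()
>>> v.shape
()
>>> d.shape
()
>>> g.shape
(3, 11, 11)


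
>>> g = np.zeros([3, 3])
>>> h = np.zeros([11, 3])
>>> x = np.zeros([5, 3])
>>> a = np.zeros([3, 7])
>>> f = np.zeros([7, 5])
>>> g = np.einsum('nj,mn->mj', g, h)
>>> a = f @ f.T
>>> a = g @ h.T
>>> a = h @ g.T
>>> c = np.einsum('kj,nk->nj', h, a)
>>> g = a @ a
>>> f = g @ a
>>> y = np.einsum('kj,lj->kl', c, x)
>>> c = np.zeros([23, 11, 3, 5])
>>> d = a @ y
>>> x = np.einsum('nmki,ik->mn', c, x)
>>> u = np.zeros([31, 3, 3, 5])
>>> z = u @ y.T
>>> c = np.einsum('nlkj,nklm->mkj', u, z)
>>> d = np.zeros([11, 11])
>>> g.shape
(11, 11)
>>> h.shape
(11, 3)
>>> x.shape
(11, 23)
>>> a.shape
(11, 11)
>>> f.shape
(11, 11)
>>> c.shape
(11, 3, 5)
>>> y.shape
(11, 5)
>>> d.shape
(11, 11)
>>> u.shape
(31, 3, 3, 5)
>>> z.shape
(31, 3, 3, 11)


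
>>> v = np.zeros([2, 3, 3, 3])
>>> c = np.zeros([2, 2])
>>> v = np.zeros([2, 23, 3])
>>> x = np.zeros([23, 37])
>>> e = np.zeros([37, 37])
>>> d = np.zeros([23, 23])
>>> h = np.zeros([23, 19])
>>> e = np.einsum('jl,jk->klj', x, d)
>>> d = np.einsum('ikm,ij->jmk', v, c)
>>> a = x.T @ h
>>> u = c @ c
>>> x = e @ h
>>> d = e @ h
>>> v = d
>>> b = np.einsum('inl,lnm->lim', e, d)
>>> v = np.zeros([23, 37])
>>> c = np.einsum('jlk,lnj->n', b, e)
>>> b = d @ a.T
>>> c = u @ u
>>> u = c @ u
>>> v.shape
(23, 37)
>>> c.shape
(2, 2)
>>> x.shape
(23, 37, 19)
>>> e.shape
(23, 37, 23)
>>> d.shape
(23, 37, 19)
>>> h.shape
(23, 19)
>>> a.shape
(37, 19)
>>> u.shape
(2, 2)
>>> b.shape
(23, 37, 37)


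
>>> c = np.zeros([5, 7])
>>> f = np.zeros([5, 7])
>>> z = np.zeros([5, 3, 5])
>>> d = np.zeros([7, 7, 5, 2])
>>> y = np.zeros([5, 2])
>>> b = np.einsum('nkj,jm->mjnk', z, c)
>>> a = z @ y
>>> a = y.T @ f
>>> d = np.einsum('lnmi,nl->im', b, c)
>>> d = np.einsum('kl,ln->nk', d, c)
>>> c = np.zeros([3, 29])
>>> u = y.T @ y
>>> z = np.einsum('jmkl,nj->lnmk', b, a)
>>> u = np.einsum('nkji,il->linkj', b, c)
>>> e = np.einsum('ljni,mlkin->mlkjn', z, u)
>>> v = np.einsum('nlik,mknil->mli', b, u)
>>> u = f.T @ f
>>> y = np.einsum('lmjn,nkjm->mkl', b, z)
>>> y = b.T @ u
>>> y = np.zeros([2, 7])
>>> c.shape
(3, 29)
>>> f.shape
(5, 7)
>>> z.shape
(3, 2, 5, 5)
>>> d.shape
(7, 3)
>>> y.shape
(2, 7)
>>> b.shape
(7, 5, 5, 3)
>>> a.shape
(2, 7)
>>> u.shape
(7, 7)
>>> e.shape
(29, 3, 7, 2, 5)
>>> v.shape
(29, 5, 5)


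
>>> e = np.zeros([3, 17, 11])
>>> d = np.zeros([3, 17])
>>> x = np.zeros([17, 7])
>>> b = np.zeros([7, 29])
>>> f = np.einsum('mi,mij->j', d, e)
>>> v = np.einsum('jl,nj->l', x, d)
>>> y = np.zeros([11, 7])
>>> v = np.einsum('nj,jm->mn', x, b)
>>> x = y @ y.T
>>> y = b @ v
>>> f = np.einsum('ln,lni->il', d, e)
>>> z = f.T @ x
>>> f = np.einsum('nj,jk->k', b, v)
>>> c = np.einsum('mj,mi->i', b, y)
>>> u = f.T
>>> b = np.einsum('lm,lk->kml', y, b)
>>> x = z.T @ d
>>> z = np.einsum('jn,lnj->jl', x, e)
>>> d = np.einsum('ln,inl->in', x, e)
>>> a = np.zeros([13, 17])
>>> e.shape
(3, 17, 11)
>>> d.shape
(3, 17)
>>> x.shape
(11, 17)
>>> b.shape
(29, 17, 7)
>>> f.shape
(17,)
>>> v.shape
(29, 17)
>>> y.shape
(7, 17)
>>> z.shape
(11, 3)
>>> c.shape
(17,)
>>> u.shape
(17,)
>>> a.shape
(13, 17)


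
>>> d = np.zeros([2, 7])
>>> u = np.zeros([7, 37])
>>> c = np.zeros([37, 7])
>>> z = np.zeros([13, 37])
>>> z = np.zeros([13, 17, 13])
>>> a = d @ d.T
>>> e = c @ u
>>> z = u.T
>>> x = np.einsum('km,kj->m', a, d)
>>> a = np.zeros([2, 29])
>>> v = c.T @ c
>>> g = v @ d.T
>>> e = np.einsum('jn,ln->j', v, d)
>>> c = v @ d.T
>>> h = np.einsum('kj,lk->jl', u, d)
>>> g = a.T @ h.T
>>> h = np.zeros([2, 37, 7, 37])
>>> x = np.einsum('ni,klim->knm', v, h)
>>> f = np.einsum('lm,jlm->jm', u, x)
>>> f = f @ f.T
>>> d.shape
(2, 7)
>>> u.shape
(7, 37)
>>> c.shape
(7, 2)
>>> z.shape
(37, 7)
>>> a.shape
(2, 29)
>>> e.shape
(7,)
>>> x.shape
(2, 7, 37)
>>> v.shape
(7, 7)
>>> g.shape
(29, 37)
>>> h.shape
(2, 37, 7, 37)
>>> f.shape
(2, 2)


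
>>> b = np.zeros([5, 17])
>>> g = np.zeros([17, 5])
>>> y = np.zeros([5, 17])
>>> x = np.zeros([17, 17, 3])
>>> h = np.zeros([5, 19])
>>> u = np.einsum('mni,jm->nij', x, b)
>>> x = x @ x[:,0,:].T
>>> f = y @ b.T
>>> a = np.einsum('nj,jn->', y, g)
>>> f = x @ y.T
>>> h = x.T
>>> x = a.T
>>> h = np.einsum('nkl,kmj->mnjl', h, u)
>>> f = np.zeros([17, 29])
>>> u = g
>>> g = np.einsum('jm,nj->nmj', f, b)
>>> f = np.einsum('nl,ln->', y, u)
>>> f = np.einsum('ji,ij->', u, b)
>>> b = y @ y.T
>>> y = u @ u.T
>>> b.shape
(5, 5)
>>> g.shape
(5, 29, 17)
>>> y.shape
(17, 17)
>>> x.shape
()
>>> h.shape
(3, 17, 5, 17)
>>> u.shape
(17, 5)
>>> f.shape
()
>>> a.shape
()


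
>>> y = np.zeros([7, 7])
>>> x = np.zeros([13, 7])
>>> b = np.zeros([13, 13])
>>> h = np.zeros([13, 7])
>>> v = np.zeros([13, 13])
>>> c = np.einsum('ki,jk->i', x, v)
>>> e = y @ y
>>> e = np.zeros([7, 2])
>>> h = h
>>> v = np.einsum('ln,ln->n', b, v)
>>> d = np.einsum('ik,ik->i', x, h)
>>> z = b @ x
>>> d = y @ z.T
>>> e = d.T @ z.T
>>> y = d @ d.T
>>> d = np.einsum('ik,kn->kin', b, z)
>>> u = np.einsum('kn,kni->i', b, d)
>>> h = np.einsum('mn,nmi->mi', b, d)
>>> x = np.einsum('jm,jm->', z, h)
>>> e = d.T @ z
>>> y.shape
(7, 7)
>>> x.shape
()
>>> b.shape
(13, 13)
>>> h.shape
(13, 7)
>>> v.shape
(13,)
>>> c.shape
(7,)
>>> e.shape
(7, 13, 7)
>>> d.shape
(13, 13, 7)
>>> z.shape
(13, 7)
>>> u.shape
(7,)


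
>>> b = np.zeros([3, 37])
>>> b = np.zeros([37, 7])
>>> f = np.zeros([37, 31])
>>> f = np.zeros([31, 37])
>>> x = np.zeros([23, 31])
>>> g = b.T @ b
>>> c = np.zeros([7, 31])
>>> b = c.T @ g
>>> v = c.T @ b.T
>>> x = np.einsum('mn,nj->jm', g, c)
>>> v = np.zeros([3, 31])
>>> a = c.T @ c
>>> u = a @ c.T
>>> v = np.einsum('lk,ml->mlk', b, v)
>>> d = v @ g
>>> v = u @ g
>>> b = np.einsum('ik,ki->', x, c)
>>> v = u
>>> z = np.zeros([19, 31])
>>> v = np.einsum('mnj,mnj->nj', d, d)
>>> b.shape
()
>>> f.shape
(31, 37)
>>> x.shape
(31, 7)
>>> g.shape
(7, 7)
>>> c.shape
(7, 31)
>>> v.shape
(31, 7)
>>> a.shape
(31, 31)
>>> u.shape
(31, 7)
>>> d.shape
(3, 31, 7)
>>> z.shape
(19, 31)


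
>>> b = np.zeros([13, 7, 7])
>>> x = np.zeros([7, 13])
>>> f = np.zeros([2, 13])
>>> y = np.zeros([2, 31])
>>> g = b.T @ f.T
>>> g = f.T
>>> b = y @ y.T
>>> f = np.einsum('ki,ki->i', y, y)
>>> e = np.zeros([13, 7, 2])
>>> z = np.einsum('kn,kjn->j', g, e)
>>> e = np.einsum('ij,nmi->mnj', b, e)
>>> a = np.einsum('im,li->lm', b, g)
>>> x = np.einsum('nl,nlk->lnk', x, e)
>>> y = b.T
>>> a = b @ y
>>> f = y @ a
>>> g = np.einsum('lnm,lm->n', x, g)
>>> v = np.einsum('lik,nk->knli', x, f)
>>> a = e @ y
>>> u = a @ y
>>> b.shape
(2, 2)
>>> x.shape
(13, 7, 2)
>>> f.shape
(2, 2)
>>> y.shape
(2, 2)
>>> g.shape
(7,)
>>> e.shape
(7, 13, 2)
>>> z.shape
(7,)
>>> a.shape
(7, 13, 2)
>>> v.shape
(2, 2, 13, 7)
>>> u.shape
(7, 13, 2)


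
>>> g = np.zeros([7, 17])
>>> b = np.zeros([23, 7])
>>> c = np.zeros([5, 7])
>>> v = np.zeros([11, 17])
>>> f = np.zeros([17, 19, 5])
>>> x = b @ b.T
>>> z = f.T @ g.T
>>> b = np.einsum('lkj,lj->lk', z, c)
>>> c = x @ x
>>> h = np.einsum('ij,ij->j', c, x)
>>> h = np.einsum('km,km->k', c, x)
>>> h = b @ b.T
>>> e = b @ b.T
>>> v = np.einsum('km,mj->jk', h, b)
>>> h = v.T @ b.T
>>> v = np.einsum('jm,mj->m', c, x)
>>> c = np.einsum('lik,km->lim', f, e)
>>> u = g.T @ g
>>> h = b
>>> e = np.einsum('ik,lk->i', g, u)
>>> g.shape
(7, 17)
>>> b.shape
(5, 19)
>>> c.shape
(17, 19, 5)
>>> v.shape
(23,)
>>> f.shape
(17, 19, 5)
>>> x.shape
(23, 23)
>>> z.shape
(5, 19, 7)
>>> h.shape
(5, 19)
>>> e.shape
(7,)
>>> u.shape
(17, 17)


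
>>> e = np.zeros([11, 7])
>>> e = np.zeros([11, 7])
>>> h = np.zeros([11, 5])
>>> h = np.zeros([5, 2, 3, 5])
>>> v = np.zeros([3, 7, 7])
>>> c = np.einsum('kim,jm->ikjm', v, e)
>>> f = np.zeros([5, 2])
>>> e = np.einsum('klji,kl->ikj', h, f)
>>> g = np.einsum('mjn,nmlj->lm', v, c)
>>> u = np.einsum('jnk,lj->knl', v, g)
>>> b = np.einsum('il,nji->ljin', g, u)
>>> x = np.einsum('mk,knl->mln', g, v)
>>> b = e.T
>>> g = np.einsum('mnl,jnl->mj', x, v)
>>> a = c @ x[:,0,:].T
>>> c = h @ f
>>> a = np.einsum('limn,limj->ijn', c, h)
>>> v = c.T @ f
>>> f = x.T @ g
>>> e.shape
(5, 5, 3)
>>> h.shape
(5, 2, 3, 5)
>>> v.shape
(2, 3, 2, 2)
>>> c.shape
(5, 2, 3, 2)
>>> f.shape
(7, 7, 3)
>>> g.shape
(11, 3)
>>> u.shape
(7, 7, 11)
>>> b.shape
(3, 5, 5)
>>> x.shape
(11, 7, 7)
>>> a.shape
(2, 5, 2)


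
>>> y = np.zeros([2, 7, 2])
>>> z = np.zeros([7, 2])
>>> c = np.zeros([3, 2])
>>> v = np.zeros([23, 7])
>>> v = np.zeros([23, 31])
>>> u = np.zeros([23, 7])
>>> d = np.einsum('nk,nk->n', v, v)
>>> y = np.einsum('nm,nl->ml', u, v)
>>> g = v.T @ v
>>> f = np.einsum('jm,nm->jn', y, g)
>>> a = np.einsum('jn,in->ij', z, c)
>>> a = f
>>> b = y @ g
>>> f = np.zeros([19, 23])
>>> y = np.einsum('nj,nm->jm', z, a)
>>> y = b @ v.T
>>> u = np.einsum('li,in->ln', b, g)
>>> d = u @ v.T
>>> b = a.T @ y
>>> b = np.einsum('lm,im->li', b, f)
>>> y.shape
(7, 23)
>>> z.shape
(7, 2)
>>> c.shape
(3, 2)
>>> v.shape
(23, 31)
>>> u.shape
(7, 31)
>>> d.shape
(7, 23)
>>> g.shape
(31, 31)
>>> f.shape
(19, 23)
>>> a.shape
(7, 31)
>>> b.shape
(31, 19)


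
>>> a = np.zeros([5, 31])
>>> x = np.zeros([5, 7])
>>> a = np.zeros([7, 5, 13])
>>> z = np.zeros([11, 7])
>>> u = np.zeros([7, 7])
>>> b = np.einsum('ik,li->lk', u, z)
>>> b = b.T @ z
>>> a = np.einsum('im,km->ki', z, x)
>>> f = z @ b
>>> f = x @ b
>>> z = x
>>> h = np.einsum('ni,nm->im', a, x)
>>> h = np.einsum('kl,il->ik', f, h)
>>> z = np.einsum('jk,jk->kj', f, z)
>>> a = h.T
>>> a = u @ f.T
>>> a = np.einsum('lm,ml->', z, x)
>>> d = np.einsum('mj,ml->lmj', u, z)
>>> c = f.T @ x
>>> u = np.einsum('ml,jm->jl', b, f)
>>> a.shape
()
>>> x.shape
(5, 7)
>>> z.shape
(7, 5)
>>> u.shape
(5, 7)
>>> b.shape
(7, 7)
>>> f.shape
(5, 7)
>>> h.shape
(11, 5)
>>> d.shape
(5, 7, 7)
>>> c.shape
(7, 7)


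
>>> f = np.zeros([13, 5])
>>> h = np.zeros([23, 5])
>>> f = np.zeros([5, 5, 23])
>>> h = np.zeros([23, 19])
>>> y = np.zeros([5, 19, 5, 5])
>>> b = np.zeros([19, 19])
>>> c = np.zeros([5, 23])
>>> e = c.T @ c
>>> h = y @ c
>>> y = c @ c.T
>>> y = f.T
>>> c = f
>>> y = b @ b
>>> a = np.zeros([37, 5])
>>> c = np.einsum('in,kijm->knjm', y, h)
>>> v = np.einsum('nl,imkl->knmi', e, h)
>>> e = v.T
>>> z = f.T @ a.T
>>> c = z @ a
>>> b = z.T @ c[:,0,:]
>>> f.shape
(5, 5, 23)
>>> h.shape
(5, 19, 5, 23)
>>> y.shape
(19, 19)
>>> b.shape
(37, 5, 5)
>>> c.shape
(23, 5, 5)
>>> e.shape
(5, 19, 23, 5)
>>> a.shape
(37, 5)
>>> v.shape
(5, 23, 19, 5)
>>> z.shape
(23, 5, 37)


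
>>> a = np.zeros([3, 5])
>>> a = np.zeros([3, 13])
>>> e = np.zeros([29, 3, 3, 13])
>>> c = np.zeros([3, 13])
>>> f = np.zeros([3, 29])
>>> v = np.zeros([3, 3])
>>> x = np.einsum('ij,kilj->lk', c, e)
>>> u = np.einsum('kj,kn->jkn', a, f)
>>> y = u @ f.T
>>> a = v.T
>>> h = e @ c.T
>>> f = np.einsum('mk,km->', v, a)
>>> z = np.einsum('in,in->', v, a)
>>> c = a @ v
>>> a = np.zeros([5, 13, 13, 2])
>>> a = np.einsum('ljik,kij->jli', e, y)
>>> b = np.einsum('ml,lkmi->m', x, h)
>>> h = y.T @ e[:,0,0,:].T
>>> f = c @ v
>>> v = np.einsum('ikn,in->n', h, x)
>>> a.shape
(3, 29, 3)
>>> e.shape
(29, 3, 3, 13)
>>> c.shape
(3, 3)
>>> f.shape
(3, 3)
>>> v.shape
(29,)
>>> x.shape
(3, 29)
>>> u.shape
(13, 3, 29)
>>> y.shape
(13, 3, 3)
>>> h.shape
(3, 3, 29)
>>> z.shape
()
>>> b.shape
(3,)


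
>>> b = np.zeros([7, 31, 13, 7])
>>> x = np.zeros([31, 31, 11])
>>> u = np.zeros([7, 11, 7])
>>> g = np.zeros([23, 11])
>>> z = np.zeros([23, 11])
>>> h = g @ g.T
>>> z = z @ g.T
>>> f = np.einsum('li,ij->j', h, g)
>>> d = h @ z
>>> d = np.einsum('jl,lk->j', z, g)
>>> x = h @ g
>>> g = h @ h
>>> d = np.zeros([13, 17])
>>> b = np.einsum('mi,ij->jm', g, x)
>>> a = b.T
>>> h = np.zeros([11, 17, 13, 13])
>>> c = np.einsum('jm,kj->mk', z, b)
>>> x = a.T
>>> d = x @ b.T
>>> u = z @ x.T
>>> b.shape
(11, 23)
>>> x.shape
(11, 23)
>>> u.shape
(23, 11)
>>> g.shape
(23, 23)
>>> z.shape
(23, 23)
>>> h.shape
(11, 17, 13, 13)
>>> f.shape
(11,)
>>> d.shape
(11, 11)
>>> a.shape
(23, 11)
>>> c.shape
(23, 11)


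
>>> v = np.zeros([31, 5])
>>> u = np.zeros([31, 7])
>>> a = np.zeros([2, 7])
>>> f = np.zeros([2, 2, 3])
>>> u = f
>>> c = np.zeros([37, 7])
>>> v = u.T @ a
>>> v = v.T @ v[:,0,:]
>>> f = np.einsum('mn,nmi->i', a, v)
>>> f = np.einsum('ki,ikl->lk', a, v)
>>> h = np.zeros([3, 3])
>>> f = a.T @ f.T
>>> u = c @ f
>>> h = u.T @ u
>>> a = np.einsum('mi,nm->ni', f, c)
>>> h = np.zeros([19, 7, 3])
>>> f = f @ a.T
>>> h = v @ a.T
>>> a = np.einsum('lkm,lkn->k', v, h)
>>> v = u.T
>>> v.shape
(7, 37)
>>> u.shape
(37, 7)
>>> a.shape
(2,)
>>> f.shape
(7, 37)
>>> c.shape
(37, 7)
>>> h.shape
(7, 2, 37)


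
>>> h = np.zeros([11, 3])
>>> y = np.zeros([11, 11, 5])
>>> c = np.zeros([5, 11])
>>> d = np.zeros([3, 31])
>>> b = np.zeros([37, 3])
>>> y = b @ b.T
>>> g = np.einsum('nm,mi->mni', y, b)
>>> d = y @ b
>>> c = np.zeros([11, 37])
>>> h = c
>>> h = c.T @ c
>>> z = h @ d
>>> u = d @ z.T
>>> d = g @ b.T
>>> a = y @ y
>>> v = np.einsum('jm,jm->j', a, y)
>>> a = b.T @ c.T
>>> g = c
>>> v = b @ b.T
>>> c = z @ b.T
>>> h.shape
(37, 37)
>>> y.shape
(37, 37)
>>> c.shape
(37, 37)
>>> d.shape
(37, 37, 37)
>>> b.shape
(37, 3)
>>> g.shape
(11, 37)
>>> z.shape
(37, 3)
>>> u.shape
(37, 37)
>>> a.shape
(3, 11)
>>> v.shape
(37, 37)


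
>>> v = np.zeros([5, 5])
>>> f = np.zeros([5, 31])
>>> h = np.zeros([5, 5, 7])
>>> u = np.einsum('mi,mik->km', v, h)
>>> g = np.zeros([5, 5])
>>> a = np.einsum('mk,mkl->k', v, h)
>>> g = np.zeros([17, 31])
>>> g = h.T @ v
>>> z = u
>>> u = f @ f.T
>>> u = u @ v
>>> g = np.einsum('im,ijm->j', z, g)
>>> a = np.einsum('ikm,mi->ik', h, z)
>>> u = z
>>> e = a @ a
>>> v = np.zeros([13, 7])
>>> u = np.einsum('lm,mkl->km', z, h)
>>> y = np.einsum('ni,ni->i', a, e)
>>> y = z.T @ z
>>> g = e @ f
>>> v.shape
(13, 7)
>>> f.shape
(5, 31)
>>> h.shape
(5, 5, 7)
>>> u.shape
(5, 5)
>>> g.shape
(5, 31)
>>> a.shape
(5, 5)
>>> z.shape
(7, 5)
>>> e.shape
(5, 5)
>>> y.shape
(5, 5)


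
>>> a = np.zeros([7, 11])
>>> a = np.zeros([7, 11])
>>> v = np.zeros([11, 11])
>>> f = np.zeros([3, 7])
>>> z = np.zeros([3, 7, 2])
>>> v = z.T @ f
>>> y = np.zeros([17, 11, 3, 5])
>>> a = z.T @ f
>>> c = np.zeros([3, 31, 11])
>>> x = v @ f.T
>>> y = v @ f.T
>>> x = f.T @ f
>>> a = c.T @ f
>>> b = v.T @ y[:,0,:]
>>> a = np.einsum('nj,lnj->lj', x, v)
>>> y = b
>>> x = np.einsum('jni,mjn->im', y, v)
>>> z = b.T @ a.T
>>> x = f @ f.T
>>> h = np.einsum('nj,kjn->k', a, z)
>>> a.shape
(2, 7)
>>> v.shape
(2, 7, 7)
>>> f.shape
(3, 7)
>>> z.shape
(3, 7, 2)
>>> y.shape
(7, 7, 3)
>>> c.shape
(3, 31, 11)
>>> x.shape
(3, 3)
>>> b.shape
(7, 7, 3)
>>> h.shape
(3,)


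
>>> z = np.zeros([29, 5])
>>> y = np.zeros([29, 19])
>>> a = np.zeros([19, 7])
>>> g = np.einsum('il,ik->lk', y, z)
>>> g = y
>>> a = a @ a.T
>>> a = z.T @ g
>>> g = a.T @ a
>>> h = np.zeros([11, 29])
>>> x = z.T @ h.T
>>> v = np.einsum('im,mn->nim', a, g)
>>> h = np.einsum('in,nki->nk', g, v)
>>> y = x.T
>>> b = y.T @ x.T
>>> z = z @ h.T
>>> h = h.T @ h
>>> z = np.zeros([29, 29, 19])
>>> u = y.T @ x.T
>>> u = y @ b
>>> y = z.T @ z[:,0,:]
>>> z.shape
(29, 29, 19)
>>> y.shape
(19, 29, 19)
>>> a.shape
(5, 19)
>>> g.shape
(19, 19)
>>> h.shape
(5, 5)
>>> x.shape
(5, 11)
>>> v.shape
(19, 5, 19)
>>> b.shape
(5, 5)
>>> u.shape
(11, 5)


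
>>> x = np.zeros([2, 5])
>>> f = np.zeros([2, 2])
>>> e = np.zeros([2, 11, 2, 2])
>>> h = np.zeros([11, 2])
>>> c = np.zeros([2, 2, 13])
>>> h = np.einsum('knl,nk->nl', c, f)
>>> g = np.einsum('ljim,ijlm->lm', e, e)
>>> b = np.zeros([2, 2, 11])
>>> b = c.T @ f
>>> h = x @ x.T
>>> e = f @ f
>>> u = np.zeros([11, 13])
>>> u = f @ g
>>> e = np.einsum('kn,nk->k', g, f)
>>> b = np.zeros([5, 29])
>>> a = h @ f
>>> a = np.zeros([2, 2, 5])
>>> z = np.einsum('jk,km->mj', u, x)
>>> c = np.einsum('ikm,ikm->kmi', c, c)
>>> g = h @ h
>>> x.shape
(2, 5)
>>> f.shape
(2, 2)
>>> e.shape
(2,)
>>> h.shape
(2, 2)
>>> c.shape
(2, 13, 2)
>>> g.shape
(2, 2)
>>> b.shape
(5, 29)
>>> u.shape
(2, 2)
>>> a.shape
(2, 2, 5)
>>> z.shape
(5, 2)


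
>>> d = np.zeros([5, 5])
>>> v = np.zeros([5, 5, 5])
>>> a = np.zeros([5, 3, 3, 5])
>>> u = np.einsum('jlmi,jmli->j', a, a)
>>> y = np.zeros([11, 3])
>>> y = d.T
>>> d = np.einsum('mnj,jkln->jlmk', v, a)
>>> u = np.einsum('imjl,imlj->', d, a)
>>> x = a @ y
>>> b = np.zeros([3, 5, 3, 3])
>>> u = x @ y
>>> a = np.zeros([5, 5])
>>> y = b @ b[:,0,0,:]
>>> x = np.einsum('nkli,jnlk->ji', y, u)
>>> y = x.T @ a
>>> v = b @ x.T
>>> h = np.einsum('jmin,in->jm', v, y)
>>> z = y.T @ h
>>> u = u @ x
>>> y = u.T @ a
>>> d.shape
(5, 3, 5, 3)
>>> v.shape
(3, 5, 3, 5)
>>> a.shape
(5, 5)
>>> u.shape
(5, 3, 3, 3)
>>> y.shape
(3, 3, 3, 5)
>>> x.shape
(5, 3)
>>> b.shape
(3, 5, 3, 3)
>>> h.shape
(3, 5)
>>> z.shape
(5, 5)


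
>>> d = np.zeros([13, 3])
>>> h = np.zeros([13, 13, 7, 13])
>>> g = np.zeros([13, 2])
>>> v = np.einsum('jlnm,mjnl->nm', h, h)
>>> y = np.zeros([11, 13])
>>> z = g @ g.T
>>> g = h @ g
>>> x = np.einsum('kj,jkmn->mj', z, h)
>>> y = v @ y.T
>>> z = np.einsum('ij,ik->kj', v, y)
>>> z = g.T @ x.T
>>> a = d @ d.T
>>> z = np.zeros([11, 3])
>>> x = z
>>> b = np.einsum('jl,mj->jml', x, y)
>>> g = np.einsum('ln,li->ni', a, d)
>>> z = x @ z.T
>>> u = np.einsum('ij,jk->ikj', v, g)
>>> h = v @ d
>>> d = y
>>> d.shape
(7, 11)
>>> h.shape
(7, 3)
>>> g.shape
(13, 3)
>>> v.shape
(7, 13)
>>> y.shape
(7, 11)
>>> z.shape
(11, 11)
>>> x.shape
(11, 3)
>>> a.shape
(13, 13)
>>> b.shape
(11, 7, 3)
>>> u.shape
(7, 3, 13)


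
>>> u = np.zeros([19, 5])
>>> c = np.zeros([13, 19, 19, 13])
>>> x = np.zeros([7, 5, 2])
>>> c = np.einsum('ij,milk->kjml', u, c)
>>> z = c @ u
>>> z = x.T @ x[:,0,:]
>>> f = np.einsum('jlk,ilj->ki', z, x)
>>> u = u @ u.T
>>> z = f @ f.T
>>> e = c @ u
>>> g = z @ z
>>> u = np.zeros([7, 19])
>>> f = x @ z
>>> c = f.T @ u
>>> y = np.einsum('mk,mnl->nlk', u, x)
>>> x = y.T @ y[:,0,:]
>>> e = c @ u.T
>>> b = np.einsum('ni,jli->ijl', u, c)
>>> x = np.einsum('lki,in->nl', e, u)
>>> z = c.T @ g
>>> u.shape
(7, 19)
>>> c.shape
(2, 5, 19)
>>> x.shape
(19, 2)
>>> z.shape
(19, 5, 2)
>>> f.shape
(7, 5, 2)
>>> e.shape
(2, 5, 7)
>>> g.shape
(2, 2)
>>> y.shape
(5, 2, 19)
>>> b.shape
(19, 2, 5)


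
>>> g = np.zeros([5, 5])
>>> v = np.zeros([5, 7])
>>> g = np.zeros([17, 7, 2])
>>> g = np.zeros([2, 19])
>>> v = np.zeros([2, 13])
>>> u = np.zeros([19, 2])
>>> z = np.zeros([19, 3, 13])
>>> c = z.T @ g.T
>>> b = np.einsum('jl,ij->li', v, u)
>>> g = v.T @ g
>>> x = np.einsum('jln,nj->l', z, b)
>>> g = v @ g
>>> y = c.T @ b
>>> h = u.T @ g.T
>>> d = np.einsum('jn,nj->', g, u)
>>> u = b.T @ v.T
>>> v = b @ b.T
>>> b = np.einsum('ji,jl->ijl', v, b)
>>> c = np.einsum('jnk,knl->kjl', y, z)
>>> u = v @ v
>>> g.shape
(2, 19)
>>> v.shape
(13, 13)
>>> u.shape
(13, 13)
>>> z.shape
(19, 3, 13)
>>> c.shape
(19, 2, 13)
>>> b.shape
(13, 13, 19)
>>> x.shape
(3,)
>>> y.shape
(2, 3, 19)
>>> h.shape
(2, 2)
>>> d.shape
()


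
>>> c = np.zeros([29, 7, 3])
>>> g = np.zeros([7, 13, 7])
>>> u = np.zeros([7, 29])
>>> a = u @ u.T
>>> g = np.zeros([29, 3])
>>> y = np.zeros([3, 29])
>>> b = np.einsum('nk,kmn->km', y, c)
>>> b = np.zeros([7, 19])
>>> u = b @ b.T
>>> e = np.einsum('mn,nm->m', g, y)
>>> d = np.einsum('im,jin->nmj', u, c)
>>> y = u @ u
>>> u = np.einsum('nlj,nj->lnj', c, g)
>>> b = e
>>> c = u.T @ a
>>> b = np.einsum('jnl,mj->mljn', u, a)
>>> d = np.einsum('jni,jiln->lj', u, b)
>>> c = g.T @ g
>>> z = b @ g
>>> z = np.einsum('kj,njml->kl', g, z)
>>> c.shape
(3, 3)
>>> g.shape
(29, 3)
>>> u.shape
(7, 29, 3)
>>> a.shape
(7, 7)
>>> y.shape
(7, 7)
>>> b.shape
(7, 3, 7, 29)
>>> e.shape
(29,)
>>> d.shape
(7, 7)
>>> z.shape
(29, 3)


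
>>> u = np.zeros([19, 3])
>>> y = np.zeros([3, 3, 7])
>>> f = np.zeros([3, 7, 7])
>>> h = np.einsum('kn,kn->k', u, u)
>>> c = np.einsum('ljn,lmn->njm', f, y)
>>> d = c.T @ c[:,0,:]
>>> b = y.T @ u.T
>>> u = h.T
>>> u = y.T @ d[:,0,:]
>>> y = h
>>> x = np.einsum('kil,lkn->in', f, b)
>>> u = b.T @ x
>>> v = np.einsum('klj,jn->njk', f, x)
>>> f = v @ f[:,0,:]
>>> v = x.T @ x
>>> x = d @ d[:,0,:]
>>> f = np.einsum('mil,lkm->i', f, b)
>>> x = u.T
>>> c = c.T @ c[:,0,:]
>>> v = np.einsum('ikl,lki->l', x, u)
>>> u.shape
(19, 3, 19)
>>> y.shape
(19,)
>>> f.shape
(7,)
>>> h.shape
(19,)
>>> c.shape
(3, 7, 3)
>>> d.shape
(3, 7, 3)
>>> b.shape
(7, 3, 19)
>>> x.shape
(19, 3, 19)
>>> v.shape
(19,)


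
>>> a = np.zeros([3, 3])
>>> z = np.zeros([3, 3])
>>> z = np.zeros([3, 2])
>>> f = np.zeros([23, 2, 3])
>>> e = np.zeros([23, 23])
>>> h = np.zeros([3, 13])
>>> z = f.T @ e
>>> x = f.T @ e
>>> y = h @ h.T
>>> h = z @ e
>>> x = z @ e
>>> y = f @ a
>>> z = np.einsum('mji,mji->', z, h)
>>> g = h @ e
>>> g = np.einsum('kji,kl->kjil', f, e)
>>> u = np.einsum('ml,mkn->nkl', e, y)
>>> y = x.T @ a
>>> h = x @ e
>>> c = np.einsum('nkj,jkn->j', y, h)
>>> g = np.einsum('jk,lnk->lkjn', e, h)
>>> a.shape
(3, 3)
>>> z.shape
()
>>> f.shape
(23, 2, 3)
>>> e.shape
(23, 23)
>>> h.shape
(3, 2, 23)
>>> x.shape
(3, 2, 23)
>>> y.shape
(23, 2, 3)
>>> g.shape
(3, 23, 23, 2)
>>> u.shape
(3, 2, 23)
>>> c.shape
(3,)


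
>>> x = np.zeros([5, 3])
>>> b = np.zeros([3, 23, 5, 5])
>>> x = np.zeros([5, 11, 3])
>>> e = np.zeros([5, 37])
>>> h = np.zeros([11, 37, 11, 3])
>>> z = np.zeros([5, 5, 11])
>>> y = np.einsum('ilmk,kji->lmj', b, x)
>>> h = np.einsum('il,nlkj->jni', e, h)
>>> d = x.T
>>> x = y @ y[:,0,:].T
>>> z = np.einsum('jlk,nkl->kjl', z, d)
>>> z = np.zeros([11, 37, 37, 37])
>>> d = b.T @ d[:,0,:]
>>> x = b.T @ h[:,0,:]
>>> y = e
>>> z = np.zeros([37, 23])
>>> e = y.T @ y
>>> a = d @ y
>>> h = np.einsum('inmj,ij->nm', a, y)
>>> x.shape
(5, 5, 23, 5)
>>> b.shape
(3, 23, 5, 5)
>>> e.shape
(37, 37)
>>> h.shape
(5, 23)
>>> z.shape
(37, 23)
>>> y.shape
(5, 37)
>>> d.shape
(5, 5, 23, 5)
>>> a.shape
(5, 5, 23, 37)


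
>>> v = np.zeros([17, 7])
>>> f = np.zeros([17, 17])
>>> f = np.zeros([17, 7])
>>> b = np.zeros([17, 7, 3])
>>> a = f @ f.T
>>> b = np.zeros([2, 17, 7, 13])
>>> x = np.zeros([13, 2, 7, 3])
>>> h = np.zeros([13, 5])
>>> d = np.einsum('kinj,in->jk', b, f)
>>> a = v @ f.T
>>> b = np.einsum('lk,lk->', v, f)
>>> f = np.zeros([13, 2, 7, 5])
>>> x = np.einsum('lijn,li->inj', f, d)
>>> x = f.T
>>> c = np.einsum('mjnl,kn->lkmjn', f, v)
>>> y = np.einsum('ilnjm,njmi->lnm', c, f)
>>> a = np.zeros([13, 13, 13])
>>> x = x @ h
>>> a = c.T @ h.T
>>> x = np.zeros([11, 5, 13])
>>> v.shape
(17, 7)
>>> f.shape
(13, 2, 7, 5)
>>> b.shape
()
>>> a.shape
(7, 2, 13, 17, 13)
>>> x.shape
(11, 5, 13)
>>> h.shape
(13, 5)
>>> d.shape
(13, 2)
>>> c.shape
(5, 17, 13, 2, 7)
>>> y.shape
(17, 13, 7)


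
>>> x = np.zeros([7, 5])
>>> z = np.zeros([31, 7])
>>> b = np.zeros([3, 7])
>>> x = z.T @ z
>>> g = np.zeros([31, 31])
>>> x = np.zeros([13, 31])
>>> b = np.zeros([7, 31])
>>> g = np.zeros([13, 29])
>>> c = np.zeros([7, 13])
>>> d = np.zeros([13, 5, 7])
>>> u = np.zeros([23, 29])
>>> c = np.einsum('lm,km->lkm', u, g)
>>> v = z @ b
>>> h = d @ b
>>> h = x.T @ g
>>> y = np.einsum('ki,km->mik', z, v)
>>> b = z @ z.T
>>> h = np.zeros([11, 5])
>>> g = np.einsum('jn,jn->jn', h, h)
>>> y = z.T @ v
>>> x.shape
(13, 31)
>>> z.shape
(31, 7)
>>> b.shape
(31, 31)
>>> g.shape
(11, 5)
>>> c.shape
(23, 13, 29)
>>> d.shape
(13, 5, 7)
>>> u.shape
(23, 29)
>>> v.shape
(31, 31)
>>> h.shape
(11, 5)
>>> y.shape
(7, 31)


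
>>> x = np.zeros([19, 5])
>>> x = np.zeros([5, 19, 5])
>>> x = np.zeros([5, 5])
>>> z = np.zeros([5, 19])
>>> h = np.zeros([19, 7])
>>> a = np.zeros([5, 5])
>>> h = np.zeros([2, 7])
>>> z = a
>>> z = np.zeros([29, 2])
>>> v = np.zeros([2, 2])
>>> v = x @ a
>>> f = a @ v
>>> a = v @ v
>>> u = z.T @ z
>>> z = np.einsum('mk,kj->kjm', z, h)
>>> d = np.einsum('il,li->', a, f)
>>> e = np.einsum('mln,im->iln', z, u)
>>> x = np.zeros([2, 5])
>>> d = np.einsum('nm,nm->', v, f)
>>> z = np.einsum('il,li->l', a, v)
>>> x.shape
(2, 5)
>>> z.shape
(5,)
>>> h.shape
(2, 7)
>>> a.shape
(5, 5)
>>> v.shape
(5, 5)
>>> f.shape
(5, 5)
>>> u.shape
(2, 2)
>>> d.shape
()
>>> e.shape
(2, 7, 29)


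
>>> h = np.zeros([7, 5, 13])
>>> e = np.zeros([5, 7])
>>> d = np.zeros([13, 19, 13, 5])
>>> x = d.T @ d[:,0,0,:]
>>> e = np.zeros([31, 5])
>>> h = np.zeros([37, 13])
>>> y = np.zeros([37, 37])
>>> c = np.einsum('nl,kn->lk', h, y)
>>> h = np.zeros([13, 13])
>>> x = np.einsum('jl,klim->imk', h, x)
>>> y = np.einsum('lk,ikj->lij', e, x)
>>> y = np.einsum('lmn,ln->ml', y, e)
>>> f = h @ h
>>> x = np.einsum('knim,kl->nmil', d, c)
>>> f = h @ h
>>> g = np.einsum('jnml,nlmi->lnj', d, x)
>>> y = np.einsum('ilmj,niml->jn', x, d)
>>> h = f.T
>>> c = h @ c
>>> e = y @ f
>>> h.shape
(13, 13)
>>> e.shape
(37, 13)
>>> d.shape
(13, 19, 13, 5)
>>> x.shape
(19, 5, 13, 37)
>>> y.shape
(37, 13)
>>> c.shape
(13, 37)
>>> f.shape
(13, 13)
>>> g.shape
(5, 19, 13)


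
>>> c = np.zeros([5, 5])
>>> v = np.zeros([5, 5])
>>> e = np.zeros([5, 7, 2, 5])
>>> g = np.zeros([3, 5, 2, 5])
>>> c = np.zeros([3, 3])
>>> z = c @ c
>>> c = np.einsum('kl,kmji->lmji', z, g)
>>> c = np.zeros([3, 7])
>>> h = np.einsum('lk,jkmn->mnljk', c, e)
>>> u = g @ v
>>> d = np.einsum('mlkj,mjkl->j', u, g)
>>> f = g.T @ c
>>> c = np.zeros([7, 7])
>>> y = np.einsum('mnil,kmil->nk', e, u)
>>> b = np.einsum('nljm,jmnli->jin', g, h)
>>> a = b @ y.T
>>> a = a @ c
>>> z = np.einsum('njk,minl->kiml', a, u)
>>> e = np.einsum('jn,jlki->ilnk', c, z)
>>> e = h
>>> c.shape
(7, 7)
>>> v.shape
(5, 5)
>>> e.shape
(2, 5, 3, 5, 7)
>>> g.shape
(3, 5, 2, 5)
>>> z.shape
(7, 5, 3, 5)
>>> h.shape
(2, 5, 3, 5, 7)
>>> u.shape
(3, 5, 2, 5)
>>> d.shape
(5,)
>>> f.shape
(5, 2, 5, 7)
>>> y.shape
(7, 3)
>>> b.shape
(2, 7, 3)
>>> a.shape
(2, 7, 7)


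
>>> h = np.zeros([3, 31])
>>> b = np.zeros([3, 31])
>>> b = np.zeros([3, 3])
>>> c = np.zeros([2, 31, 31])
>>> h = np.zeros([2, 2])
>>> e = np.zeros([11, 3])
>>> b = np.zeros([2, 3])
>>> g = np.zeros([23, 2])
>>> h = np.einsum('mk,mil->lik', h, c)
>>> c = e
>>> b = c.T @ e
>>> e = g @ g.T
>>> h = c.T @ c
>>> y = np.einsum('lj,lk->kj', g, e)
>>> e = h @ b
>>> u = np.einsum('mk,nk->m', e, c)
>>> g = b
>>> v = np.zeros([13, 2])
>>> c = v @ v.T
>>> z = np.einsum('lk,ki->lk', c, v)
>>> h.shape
(3, 3)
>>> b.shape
(3, 3)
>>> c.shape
(13, 13)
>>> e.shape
(3, 3)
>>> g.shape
(3, 3)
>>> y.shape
(23, 2)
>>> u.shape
(3,)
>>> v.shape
(13, 2)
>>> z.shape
(13, 13)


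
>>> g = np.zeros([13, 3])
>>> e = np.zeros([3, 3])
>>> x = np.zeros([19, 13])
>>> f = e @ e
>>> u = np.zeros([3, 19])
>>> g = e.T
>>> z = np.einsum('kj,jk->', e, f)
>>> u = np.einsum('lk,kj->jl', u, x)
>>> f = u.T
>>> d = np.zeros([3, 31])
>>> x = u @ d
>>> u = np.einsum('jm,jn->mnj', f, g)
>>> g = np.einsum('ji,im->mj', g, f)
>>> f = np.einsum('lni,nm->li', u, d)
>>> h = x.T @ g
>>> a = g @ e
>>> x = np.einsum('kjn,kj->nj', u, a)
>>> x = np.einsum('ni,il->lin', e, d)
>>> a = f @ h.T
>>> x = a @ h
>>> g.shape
(13, 3)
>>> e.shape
(3, 3)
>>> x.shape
(13, 3)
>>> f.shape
(13, 3)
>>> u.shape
(13, 3, 3)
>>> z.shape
()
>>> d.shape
(3, 31)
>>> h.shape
(31, 3)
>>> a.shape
(13, 31)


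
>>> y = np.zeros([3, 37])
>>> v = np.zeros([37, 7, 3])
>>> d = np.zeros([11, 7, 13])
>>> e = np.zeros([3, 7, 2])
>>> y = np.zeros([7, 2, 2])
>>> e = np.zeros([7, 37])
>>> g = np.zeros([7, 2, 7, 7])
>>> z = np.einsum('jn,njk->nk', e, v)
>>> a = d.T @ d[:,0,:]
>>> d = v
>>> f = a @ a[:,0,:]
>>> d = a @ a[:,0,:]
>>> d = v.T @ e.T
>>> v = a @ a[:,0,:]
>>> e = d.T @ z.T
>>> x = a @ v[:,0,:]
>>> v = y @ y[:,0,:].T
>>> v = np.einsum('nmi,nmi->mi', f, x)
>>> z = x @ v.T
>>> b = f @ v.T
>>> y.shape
(7, 2, 2)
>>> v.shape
(7, 13)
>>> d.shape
(3, 7, 7)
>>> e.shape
(7, 7, 37)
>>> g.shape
(7, 2, 7, 7)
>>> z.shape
(13, 7, 7)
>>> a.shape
(13, 7, 13)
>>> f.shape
(13, 7, 13)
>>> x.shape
(13, 7, 13)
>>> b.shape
(13, 7, 7)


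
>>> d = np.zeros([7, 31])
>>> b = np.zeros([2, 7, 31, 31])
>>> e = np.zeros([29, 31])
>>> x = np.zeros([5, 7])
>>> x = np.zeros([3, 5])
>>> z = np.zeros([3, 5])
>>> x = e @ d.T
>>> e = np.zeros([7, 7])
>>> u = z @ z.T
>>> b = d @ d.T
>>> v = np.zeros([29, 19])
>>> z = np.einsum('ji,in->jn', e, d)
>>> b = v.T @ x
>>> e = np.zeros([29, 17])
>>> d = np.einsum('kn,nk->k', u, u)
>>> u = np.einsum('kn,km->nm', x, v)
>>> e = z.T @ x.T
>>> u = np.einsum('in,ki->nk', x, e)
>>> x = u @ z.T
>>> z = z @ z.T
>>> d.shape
(3,)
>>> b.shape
(19, 7)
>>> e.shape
(31, 29)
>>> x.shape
(7, 7)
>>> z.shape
(7, 7)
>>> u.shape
(7, 31)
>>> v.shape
(29, 19)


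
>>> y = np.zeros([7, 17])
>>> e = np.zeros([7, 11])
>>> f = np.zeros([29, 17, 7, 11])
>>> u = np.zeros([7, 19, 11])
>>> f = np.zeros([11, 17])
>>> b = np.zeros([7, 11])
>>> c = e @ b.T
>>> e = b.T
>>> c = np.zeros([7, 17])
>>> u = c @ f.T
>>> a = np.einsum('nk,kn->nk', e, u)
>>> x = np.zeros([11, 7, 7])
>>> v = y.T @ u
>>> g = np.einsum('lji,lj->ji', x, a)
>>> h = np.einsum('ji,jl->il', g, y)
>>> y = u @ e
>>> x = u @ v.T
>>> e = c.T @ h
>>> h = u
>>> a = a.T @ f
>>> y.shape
(7, 7)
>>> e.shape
(17, 17)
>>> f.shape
(11, 17)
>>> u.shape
(7, 11)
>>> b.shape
(7, 11)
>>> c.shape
(7, 17)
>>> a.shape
(7, 17)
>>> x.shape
(7, 17)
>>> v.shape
(17, 11)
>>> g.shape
(7, 7)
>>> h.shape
(7, 11)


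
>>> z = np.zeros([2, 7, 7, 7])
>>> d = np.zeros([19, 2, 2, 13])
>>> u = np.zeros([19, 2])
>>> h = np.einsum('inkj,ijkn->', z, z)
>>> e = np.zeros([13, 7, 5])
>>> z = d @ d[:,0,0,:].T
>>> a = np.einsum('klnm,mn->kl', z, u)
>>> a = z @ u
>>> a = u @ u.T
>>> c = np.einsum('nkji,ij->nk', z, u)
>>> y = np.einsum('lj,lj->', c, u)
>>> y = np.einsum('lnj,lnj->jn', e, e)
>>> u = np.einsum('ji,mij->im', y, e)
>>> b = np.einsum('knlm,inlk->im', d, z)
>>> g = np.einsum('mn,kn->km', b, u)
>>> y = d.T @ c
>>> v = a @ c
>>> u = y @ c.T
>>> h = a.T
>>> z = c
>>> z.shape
(19, 2)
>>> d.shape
(19, 2, 2, 13)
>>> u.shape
(13, 2, 2, 19)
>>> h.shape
(19, 19)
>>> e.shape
(13, 7, 5)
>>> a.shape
(19, 19)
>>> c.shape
(19, 2)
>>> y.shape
(13, 2, 2, 2)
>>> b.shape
(19, 13)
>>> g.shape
(7, 19)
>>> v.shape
(19, 2)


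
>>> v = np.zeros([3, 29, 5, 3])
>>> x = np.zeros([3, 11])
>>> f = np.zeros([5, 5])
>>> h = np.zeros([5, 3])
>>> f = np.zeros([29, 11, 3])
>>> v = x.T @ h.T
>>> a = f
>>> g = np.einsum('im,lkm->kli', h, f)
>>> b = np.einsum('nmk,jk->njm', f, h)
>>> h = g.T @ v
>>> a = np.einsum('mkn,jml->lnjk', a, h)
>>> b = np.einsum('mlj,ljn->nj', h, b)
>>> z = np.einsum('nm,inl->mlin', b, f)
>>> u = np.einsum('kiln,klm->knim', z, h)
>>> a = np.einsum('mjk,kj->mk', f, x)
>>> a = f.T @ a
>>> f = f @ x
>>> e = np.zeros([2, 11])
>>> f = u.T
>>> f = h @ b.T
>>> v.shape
(11, 5)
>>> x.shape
(3, 11)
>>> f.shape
(5, 29, 11)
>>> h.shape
(5, 29, 5)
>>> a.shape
(3, 11, 3)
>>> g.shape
(11, 29, 5)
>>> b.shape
(11, 5)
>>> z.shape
(5, 3, 29, 11)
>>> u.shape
(5, 11, 3, 5)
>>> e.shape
(2, 11)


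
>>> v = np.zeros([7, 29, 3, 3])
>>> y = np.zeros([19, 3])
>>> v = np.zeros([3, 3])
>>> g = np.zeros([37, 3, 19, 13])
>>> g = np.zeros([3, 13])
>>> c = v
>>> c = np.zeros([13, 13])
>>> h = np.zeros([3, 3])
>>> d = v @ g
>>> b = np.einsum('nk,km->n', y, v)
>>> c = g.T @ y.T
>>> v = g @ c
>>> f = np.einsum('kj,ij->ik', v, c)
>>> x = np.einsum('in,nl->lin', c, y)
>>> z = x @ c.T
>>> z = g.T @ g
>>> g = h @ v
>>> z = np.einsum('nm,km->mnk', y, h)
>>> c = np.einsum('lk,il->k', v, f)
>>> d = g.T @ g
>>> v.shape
(3, 19)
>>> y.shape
(19, 3)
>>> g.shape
(3, 19)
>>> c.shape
(19,)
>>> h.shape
(3, 3)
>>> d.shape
(19, 19)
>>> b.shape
(19,)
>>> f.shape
(13, 3)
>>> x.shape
(3, 13, 19)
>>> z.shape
(3, 19, 3)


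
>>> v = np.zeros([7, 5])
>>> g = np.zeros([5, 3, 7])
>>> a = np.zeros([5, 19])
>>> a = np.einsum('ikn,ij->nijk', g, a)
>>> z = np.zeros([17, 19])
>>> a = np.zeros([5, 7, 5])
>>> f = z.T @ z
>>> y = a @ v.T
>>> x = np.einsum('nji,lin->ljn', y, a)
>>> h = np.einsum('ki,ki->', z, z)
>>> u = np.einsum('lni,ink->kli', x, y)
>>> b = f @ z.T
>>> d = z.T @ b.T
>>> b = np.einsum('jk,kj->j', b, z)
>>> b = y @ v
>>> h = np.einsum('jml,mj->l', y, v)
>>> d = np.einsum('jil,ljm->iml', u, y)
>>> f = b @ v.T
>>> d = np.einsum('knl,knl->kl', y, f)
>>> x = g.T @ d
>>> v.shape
(7, 5)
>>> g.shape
(5, 3, 7)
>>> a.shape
(5, 7, 5)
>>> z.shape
(17, 19)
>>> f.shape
(5, 7, 7)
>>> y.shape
(5, 7, 7)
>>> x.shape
(7, 3, 7)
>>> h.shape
(7,)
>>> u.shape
(7, 5, 5)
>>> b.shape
(5, 7, 5)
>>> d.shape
(5, 7)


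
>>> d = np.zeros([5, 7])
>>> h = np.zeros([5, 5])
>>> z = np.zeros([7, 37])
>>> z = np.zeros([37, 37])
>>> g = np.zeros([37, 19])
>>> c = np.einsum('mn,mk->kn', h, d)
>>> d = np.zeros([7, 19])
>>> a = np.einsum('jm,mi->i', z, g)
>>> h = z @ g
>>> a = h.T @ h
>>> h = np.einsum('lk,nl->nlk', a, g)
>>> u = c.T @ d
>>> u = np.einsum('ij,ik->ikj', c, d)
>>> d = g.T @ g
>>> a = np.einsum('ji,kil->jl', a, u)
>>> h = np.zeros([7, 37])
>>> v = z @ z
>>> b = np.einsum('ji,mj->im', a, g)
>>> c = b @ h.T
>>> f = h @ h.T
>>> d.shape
(19, 19)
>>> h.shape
(7, 37)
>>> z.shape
(37, 37)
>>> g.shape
(37, 19)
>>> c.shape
(5, 7)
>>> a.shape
(19, 5)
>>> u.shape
(7, 19, 5)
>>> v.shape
(37, 37)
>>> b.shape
(5, 37)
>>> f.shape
(7, 7)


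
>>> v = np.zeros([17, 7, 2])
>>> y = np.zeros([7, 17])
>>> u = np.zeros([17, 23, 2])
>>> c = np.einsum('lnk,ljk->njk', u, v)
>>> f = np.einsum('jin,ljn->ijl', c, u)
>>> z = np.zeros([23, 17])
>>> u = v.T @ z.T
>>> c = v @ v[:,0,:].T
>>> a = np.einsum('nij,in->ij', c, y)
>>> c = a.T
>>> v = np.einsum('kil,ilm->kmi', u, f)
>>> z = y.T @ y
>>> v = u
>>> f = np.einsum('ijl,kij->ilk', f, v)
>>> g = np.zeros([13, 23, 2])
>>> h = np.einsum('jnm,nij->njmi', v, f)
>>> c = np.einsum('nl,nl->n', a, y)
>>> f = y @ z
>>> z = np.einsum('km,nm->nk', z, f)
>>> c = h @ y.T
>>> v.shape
(2, 7, 23)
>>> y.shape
(7, 17)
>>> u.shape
(2, 7, 23)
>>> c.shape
(7, 2, 23, 7)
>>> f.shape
(7, 17)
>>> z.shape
(7, 17)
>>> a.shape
(7, 17)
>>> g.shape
(13, 23, 2)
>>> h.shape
(7, 2, 23, 17)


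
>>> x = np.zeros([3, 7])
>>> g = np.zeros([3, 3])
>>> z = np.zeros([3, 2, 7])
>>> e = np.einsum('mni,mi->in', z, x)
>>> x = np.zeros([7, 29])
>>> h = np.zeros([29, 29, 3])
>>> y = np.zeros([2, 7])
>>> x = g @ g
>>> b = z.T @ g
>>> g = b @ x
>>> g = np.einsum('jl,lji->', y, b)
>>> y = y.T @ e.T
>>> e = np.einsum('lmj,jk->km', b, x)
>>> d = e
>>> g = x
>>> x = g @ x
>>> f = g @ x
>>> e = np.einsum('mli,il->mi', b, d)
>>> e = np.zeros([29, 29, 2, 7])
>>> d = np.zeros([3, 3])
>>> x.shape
(3, 3)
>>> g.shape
(3, 3)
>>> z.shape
(3, 2, 7)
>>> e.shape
(29, 29, 2, 7)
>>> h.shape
(29, 29, 3)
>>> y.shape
(7, 7)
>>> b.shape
(7, 2, 3)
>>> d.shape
(3, 3)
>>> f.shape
(3, 3)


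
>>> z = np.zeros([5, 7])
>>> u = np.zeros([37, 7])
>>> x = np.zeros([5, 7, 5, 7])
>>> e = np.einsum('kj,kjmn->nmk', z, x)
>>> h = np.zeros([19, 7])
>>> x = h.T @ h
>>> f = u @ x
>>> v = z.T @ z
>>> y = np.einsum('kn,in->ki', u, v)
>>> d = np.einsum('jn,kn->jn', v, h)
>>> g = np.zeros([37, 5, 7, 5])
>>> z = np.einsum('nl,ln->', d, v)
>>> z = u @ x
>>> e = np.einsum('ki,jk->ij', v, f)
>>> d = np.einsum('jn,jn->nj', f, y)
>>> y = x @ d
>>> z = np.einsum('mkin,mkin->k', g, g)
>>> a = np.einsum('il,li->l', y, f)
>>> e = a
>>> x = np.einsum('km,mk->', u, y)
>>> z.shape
(5,)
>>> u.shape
(37, 7)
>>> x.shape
()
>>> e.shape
(37,)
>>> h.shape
(19, 7)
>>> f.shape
(37, 7)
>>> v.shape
(7, 7)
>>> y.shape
(7, 37)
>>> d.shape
(7, 37)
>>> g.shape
(37, 5, 7, 5)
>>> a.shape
(37,)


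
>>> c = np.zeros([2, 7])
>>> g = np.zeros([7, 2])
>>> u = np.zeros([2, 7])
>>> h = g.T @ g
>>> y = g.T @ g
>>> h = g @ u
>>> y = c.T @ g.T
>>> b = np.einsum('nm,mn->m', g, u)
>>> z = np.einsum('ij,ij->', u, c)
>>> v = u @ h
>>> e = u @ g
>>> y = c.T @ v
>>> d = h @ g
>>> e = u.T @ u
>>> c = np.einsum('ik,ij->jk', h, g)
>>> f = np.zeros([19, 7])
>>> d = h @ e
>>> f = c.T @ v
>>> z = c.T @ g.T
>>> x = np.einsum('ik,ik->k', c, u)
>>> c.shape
(2, 7)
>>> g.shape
(7, 2)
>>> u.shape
(2, 7)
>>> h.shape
(7, 7)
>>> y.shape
(7, 7)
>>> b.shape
(2,)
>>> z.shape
(7, 7)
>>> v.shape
(2, 7)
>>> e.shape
(7, 7)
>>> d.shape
(7, 7)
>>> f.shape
(7, 7)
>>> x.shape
(7,)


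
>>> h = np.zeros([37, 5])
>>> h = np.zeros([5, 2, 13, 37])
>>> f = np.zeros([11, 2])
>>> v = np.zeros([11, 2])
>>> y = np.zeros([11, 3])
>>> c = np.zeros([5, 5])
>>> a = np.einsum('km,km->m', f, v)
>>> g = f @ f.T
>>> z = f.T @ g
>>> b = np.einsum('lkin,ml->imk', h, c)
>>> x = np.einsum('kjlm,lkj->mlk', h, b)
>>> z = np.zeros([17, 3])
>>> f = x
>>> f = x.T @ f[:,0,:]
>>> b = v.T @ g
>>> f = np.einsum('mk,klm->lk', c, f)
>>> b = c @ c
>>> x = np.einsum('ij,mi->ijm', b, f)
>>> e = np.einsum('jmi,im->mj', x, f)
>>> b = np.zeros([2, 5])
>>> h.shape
(5, 2, 13, 37)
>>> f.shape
(13, 5)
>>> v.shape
(11, 2)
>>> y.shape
(11, 3)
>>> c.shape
(5, 5)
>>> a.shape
(2,)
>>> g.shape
(11, 11)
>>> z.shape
(17, 3)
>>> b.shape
(2, 5)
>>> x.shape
(5, 5, 13)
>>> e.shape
(5, 5)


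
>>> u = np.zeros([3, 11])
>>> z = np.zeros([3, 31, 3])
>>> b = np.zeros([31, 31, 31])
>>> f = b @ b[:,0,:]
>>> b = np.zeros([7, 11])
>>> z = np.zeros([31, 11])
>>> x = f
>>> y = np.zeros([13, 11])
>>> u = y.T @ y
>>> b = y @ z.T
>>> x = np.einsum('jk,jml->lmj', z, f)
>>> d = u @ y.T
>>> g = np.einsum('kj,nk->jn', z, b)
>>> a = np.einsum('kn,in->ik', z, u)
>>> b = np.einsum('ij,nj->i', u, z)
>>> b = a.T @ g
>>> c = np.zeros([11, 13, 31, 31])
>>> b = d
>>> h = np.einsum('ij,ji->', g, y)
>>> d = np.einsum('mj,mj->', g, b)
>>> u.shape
(11, 11)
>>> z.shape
(31, 11)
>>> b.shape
(11, 13)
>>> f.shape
(31, 31, 31)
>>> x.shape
(31, 31, 31)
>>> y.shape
(13, 11)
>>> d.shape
()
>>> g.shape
(11, 13)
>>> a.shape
(11, 31)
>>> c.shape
(11, 13, 31, 31)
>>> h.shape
()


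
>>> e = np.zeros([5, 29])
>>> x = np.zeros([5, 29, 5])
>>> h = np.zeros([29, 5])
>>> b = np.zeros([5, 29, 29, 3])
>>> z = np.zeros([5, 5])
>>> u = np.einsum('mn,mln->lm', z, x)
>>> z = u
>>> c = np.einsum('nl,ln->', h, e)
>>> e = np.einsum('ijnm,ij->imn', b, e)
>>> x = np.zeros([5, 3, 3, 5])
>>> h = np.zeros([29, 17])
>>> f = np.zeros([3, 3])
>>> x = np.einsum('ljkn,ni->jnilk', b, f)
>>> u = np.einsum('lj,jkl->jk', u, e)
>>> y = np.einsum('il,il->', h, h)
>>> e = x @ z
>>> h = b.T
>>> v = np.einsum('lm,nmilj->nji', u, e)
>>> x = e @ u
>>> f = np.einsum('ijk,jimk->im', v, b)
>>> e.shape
(29, 3, 3, 5, 5)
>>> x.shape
(29, 3, 3, 5, 3)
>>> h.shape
(3, 29, 29, 5)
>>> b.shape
(5, 29, 29, 3)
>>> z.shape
(29, 5)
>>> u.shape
(5, 3)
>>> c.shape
()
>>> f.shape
(29, 29)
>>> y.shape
()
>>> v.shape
(29, 5, 3)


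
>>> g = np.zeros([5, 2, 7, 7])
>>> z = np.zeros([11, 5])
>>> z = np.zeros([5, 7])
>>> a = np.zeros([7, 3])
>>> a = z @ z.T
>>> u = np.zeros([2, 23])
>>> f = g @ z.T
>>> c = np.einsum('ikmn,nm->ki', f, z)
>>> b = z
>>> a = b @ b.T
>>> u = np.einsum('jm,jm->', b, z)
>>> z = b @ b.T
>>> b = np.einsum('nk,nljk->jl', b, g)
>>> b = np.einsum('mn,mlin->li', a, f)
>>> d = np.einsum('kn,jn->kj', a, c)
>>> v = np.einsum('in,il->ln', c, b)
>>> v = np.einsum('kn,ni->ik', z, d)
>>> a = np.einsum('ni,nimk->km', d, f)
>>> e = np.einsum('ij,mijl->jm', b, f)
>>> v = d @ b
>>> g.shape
(5, 2, 7, 7)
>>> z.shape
(5, 5)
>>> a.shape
(5, 7)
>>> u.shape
()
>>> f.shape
(5, 2, 7, 5)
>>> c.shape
(2, 5)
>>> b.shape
(2, 7)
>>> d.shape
(5, 2)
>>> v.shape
(5, 7)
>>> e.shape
(7, 5)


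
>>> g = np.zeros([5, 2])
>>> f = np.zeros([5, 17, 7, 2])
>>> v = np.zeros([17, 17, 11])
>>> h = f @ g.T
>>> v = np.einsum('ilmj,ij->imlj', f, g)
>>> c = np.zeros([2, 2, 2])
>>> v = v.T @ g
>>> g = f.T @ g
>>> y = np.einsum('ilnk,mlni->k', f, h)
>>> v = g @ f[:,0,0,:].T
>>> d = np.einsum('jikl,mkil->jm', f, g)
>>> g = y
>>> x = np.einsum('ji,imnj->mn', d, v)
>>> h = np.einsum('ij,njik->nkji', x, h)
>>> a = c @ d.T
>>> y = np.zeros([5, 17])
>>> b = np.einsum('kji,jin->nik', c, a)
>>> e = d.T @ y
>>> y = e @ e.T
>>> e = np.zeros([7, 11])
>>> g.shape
(2,)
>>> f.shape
(5, 17, 7, 2)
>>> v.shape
(2, 7, 17, 5)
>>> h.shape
(5, 5, 17, 7)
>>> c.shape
(2, 2, 2)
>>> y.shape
(2, 2)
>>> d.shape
(5, 2)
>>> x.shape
(7, 17)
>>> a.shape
(2, 2, 5)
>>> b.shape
(5, 2, 2)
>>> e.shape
(7, 11)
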